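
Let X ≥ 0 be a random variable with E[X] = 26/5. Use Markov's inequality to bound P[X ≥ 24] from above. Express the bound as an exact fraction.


μ = E[X] = 26/5, a = 24.
Markov: P[X ≥ 24] ≤ μ/a = (26/5)/24 = 13/60.
Numerically: ≈ 0.2167.
(Since a = 24 > μ = 5.2000, the bound 13/60 is < 1 and informative.)

P[X ≥ 24] ≤ 13/60 ≈ 0.2167.


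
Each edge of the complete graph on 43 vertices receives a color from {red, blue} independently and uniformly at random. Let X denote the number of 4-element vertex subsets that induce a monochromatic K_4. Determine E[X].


Let X = Σ_S X_S over the C(43, 4) = 123410 subsets S of size 4, where X_S = 1 if the K_4 on S is monochromatic.
For a fixed S, the K_4 on S has C(4, 2) = 6 edges. P[all 6 edges red] = (1/2)^6, and likewise for blue, so P[monochromatic] = 2·(1/2)^6 = 2^{1 − 6} = 1/32.
By linearity: E[X] = C(43, 4) · 2^{1 − 6} = 123410 · 1/32 = 61705/16.
Numerically: E[X] ≈ 3856.562500.

E[X] = C(43,4)·2^(1−C(4,2)) = 61705/16 ≈ 3856.562500.


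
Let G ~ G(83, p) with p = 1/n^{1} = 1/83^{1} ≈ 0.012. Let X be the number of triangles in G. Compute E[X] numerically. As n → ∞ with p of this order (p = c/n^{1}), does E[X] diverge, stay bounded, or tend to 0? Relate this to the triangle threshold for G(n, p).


Number of potential triangles: C(83, 3) = 91881.
Each occurs with probability p³ ≈ (0.012)³ ≈ 1.74890e-06.
By linearity: E[X] = C(83, 3)·p³ ≈ 91881 · 1.74890e-06 ≈ 0.161.
Here α = 1, so p = 1/n is exactly at the triangle threshold p ~ 1/n. Asymptotically E[X] → c³/6 = 1³/6 = 1/6 ≈ 0.167, a bounded constant. In this regime the triangle count is asymptotically Poisson(c³/6).

E[X] ≈ 0.161; in regime p = Θ(1/n^{1}) E[X] stays bounded (at the triangle threshold p ~ 1/n).


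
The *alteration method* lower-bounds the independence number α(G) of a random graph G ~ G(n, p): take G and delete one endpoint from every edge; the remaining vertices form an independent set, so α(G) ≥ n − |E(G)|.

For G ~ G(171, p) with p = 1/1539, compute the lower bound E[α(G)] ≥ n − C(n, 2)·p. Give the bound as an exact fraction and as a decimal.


E[|E(G)|] = C(171, 2)·p = 14535 · (1/1539) = 85/9.
E[α(G)] ≥ n − E[|E(G)|] = 171 − 85/9 = 1454/9.
Numerically: ≈ 161.5556.
(This is only a lower bound; the true E[α(G)] may be larger.)

E[α(G)] ≥ 1454/9 ≈ 161.5556.


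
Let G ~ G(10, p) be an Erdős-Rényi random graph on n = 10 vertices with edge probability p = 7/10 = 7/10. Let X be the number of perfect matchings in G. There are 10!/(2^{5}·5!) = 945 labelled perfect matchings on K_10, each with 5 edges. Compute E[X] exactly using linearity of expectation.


K_10 has 10!/(2^{5}·5!) = 945 labelled perfect matchings.
For each such perfect matching H, let X_H = 1 if all 5 edges of H are present in G. Then P[X_H = 1] = p^{5} = (7/10)^{5} = 16807/100000.
By linearity of expectation: E[X] = Σ_H E[X_H] = 945 · p^{5} = 945 · 16807/100000 = 3176523/20000.
Numerically: E[X] ≈ 158.83.

E[X] = 945 · (7/10)^{5} = 3176523/20000 ≈ 158.83.


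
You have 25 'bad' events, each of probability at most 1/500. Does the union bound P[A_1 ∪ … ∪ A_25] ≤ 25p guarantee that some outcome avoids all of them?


Union bound: P[∪_{i=1}^{25} A_i] ≤ Σ_i P[A_i] ≤ 25·p = 25·(1/500) = 1/20.
Numerically: 1/20 ≈ 0.0500.
Is 1/20 < 1? YES.
Since P[∪ A_i] ≤ 1/20 < 1, the complement has P[∩ A_i^c] ≥ 1 − 1/20 = 19/20 > 0, so some outcome avoids every A_i.

25·p = 1/20 ≈ 0.0500; existence CERTIFIED by the union bound.


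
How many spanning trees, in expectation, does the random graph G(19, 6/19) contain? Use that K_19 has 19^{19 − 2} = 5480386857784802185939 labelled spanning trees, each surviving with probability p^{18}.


K_19 has 19^{19 − 2} = 5480386857784802185939 labelled spanning trees.
For each such spanning tree H, let X_H = 1 if all 18 edges of H are present in G. Then P[X_H = 1] = p^{18} = (6/19)^{18} = 101559956668416/104127350297911241532841.
By linearity: E[X] = Σ_H E[X_H] = 5480386857784802185939 · p^{18} = 5480386857784802185939 · 101559956668416/104127350297911241532841 = 101559956668416/19.
Numerically: E[X] ≈ 5.35e+12.

E[X] = 5480386857784802185939 · (6/19)^{18} = 101559956668416/19 ≈ 5.35e+12.


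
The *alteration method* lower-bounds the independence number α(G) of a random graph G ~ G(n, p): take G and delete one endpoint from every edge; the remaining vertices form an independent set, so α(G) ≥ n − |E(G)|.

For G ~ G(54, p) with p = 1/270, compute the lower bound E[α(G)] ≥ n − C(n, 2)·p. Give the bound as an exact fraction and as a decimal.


E[|E(G)|] = C(54, 2)·p = 1431 · (1/270) = 53/10.
E[α(G)] ≥ n − E[|E(G)|] = 54 − 53/10 = 487/10.
Numerically: ≈ 48.70000.
(This is only a lower bound; the true E[α(G)] may be larger.)

E[α(G)] ≥ 487/10 ≈ 48.70000.


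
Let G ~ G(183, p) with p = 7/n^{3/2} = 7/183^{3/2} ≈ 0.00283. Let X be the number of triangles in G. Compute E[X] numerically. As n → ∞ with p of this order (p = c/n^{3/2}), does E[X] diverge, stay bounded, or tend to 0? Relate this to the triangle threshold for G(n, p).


Number of potential triangles: C(183, 3) = 1004731.
Each occurs with probability p³ ≈ (0.00283)³ ≈ 2.26081e-08.
By linearity: E[X] = C(183, 3)·p³ ≈ 1004731 · 2.26081e-08 ≈ 0.023.
Since α = 3/2 > 1, p = c/n^{3/2} = o(1/n) is below the triangle threshold p ~ 1/n. Asymptotically E[X] ~ (c³/6)·n^{3(1−α)} = (7³/6)·n^{-1.5} → 0, so by Markov's inequality G has no triangles w.h.p.

E[X] ≈ 0.023; in regime p = Θ(1/n^{3/2}) E[X] tends to 0 (below the triangle threshold p ~ 1/n).


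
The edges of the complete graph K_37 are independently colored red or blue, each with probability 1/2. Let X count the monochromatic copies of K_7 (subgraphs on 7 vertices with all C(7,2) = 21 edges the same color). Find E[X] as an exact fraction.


Let X = Σ_S X_S over the C(37, 7) = 10295472 subsets S of size 7, where X_S = 1 if the K_7 on S is monochromatic.
For a fixed S, the K_7 on S has C(7, 2) = 21 edges. P[all 21 edges red] = (1/2)^21, and likewise for blue, so P[monochromatic] = 2·(1/2)^21 = 2^{1 − 21} = 1/1048576.
By linearity: E[X] = C(37, 7) · 2^{1 − 21} = 10295472 · 1/1048576 = 643467/65536.
Numerically: E[X] ≈ 9.818527.

E[X] = C(37,7)·2^(1−C(7,2)) = 643467/65536 ≈ 9.818527.


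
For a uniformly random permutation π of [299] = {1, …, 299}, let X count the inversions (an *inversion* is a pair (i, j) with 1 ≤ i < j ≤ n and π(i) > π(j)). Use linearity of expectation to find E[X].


Write X = Σ X_I over the C(299, 2) = 44551 pairs i < j, with X_I the indicator of one inversion.
There are 44551 indicators.
For each fixed pair i < j, the values π(i) and π(j) are two distinct elements of {1, …, 299} in uniformly random order; by symmetry P[π(i) > π(j)] = 1/2.
By linearity: E[X] = 44551 · (1/2) = C(299, 2) · (1/2) = 44551/2 = 44551/2 ≈ 22275.50000.

E[X] = 44551/2 = 22275.50000.


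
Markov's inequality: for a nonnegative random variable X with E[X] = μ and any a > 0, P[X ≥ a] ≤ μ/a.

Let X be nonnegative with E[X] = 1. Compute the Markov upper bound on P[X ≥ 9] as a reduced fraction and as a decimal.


μ = E[X] = 1, a = 9.
Markov: P[X ≥ 9] ≤ μ/a = (1)/9 = 1/9.
Numerically: ≈ 0.11111.
(Since a = 9 > μ = 1.00000, the bound 1/9 is < 1 and informative.)

P[X ≥ 9] ≤ 1/9 ≈ 0.11111.


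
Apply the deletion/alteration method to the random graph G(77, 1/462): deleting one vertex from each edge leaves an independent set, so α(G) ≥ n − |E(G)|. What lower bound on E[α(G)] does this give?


E[|E(G)|] = C(77, 2)·p = 2926 · (1/462) = 19/3.
E[α(G)] ≥ n − E[|E(G)|] = 77 − 19/3 = 212/3.
Numerically: ≈ 70.666667.
(This is only a lower bound; the true E[α(G)] may be larger.)

E[α(G)] ≥ 212/3 ≈ 70.666667.


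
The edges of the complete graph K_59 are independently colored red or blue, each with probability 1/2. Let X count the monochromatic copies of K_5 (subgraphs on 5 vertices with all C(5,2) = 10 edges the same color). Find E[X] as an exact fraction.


Let X = Σ_S X_S over the C(59, 5) = 5006386 subsets S of size 5, where X_S = 1 if the K_5 on S is monochromatic.
For a fixed S, the K_5 on S has C(5, 2) = 10 edges. P[all 10 edges red] = (1/2)^10, and likewise for blue, so P[monochromatic] = 2·(1/2)^10 = 2^{1 − 10} = 1/512.
By linearity of expectation: E[X] = C(59, 5) · 2^{1 − 10} = 5006386 · 1/512 = 2503193/256.
Numerically: E[X] ≈ 9778.0977.

E[X] = C(59,5)·2^(1−C(5,2)) = 2503193/256 ≈ 9778.0977.


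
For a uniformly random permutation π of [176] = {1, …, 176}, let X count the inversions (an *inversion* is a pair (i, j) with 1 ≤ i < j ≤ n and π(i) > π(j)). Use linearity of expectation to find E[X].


Write X = Σ X_I over the C(176, 2) = 15400 pairs i < j, with X_I the indicator of one inversion.
There are 15400 indicators.
For each fixed pair i < j, the values π(i) and π(j) are two distinct elements of {1, …, 176} in uniformly random order; by symmetry P[π(i) > π(j)] = 1/2.
By linearity: E[X] = 15400 · (1/2) = C(176, 2) · (1/2) = 15400/2 = 7700 ≈ 7700.000.

E[X] = 7700 = 7700.000.


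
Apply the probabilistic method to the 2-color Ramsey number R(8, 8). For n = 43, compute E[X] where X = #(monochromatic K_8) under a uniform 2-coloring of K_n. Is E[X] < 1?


E[X] = C(43, 8) · 2^{1 − 28} = 145008513 · 2^{−27} = 145008513/134217728.
As a reduced fraction: E[X] = 145008513/134217728 ≈ 1.08040.
Is E[X] < 1? NO.
Since E[X] ≥ 1, the first-moment bound is inconclusive at n = 43; it does NOT by itself certify R(8, 8) > 43.

E[X] = 145008513/134217728 ≈ 1.08040; E[X] ≥ 1; first-moment method inconclusive here.


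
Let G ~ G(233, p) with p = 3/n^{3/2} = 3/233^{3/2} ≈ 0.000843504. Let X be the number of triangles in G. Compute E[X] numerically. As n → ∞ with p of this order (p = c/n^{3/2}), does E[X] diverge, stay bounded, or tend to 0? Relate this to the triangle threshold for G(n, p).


Number of potential triangles: C(233, 3) = 2081156.
Each occurs with probability p³ ≈ (0.000843504)³ ≈ 6.00153191e-10.
By linearity: E[X] = C(233, 3)·p³ ≈ 2081156 · 6.00153191e-10 ≈ 0.001249.
Since α = 3/2 > 1, p = c/n^{3/2} = o(1/n) is below the triangle threshold p ~ 1/n. Asymptotically E[X] ~ (c³/6)·n^{3(1−α)} = (3³/6)·n^{-1.5} → 0, so by Markov's inequality G has no triangles w.h.p.

E[X] ≈ 0.001249; in regime p = Θ(1/n^{3/2}) E[X] tends to 0 (below the triangle threshold p ~ 1/n).


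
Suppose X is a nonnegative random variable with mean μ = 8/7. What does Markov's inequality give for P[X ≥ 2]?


μ = E[X] = 8/7, a = 2.
Markov: P[X ≥ 2] ≤ μ/a = (8/7)/2 = 4/7.
Numerically: ≈ 0.571429.
(Since a = 2 > μ = 1.142857, the bound 4/7 is < 1 and informative.)

P[X ≥ 2] ≤ 4/7 ≈ 0.571429.


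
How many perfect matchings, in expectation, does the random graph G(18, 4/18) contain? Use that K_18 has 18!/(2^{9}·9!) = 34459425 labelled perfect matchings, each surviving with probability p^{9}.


K_18 has 18!/(2^{9}·9!) = 34459425 labelled perfect matchings.
For each such perfect matching H, let X_H = 1 if all 9 edges of H are present in G. Then P[X_H = 1] = p^{9} = (2/9)^{9} = 512/387420489.
Summing the indicators: E[X] = Σ_H E[X_H] = 34459425 · p^{9} = 34459425 · 512/387420489 = 217817600/4782969.
Numerically: E[X] ≈ 45.5.

E[X] = 34459425 · (2/9)^{9} = 217817600/4782969 ≈ 45.5.


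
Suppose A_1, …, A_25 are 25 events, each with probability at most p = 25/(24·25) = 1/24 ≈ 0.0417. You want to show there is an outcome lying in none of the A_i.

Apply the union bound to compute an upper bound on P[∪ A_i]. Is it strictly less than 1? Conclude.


Union bound: P[∪_{i=1}^{25} A_i] ≤ Σ_i P[A_i] ≤ 25·p = 25·(1/24) = 25/24.
Numerically: 25/24 ≈ 1.0417.
Is 25/24 < 1? NO.
Since the bound 25/24 is ≥ 1, the union bound is uninformative here; it does NOT by itself certify existence.

25·p = 25/24 ≈ 1.0417; existence NOT certified by the union bound.


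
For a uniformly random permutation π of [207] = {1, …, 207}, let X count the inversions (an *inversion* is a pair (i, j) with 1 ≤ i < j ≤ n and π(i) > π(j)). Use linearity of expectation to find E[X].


Write X = Σ X_I over the C(207, 2) = 21321 pairs i < j, with X_I the indicator of one inversion.
There are 21321 indicators.
For each fixed pair i < j, the values π(i) and π(j) are two distinct elements of {1, …, 207} in uniformly random order; by symmetry P[π(i) > π(j)] = 1/2.
By linearity: E[X] = 21321 · (1/2) = C(207, 2) · (1/2) = 21321/2 = 21321/2 ≈ 10660.50000.

E[X] = 21321/2 = 10660.50000.


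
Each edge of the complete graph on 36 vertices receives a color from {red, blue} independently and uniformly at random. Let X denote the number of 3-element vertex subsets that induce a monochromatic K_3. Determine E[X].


Let X = Σ_S X_S over the C(36, 3) = 7140 subsets S of size 3, where X_S = 1 if the K_3 on S is monochromatic.
For a fixed S, the K_3 on S has C(3, 2) = 3 edges. P[all 3 edges red] = (1/2)^3, and likewise for blue, so P[monochromatic] = 2·(1/2)^3 = 2^{1 − 3} = 1/4.
By linearity of expectation: E[X] = C(36, 3) · 2^{1 − 3} = 7140 · 1/4 = 1785.
Numerically: E[X] ≈ 1785.000.

E[X] = C(36,3)·2^(1−C(3,2)) = 1785 ≈ 1785.000.


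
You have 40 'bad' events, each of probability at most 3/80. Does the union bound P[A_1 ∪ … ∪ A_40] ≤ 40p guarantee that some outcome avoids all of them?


Union bound: P[∪_{i=1}^{40} A_i] ≤ Σ_i P[A_i] ≤ 40·p = 40·(3/80) = 3/2.
Numerically: 3/2 ≈ 1.500000.
Is 3/2 < 1? NO.
Since the bound 3/2 is ≥ 1, the union bound is uninformative here; it does NOT by itself certify existence.

40·p = 3/2 ≈ 1.500000; existence NOT certified by the union bound.


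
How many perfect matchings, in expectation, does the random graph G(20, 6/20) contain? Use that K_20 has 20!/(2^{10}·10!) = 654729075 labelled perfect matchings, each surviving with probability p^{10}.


K_20 has 20!/(2^{10}·10!) = 654729075 labelled perfect matchings.
For each such perfect matching H, let X_H = 1 if all 10 edges of H are present in G. Then P[X_H = 1] = p^{10} = (3/10)^{10} = 59049/10000000000.
By linearity: E[X] = Σ_H E[X_H] = 654729075 · p^{10} = 654729075 · 59049/10000000000 = 1546443885987/400000000.
Numerically: E[X] ≈ 3866.

E[X] = 654729075 · (3/10)^{10} = 1546443885987/400000000 ≈ 3866.


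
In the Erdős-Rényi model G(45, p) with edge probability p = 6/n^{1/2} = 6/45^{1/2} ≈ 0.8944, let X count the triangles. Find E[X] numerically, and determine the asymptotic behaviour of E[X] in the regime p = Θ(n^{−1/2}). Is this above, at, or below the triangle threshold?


Number of potential triangles: C(45, 3) = 14190.
Each occurs with probability p³ ≈ (0.8944)³ ≈ 7.155418e-01.
By linearity: E[X] = C(45, 3)·p³ ≈ 14190 · 7.155418e-01 ≈ 10153.5375.
Since α = 1/2 < 1, p = c/n^{1/2} ≫ 1/n is above the triangle threshold p ~ 1/n. Asymptotically E[X] ~ (c³/6)·n^{3(1−α)} = (6³/6)·n^{1.5} → ∞; triangles are abundant w.h.p.

E[X] ≈ 10153.5375; in regime p = Θ(1/n^{1/2}) E[X] diverges (above the triangle threshold p ~ 1/n).


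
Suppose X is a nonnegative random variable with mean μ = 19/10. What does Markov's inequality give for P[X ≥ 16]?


μ = E[X] = 19/10, a = 16.
Markov: P[X ≥ 16] ≤ μ/a = (19/10)/16 = 19/160.
Numerically: ≈ 0.118750.
(Since a = 16 > μ = 1.900000, the bound 19/160 is < 1 and informative.)

P[X ≥ 16] ≤ 19/160 ≈ 0.118750.


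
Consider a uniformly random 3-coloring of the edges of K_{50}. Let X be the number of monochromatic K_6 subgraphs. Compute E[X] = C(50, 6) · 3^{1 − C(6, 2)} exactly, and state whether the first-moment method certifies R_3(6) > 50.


E[X] = C(50, 6) · 3^{1 − 15} = 15890700 · 3^{−14} = 15890700/4782969.
As a reduced fraction: E[X] = 5296900/1594323 ≈ 3.322.
Is E[X] < 1? NO.
Since E[X] ≥ 1, the first-moment bound is inconclusive at n = 50; it does NOT by itself certify R_3(6) > 50.

E[X] = 5296900/1594323 ≈ 3.322; E[X] ≥ 1; first-moment method inconclusive here.


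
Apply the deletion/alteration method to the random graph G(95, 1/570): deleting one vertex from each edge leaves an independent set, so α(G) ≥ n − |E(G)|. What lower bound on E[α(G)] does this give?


E[|E(G)|] = C(95, 2)·p = 4465 · (1/570) = 47/6.
E[α(G)] ≥ n − E[|E(G)|] = 95 − 47/6 = 523/6.
Numerically: ≈ 87.166667.
(This is only a lower bound; the true E[α(G)] may be larger.)

E[α(G)] ≥ 523/6 ≈ 87.166667.


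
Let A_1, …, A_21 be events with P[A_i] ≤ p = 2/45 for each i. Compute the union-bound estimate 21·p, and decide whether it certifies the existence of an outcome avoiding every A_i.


Union bound: P[∪_{i=1}^{21} A_i] ≤ Σ_i P[A_i] ≤ 21·p = 21·(2/45) = 14/15.
Numerically: 14/15 ≈ 0.93333.
Is 14/15 < 1? YES.
Since P[∪ A_i] ≤ 14/15 < 1, the complement has P[∩ A_i^c] ≥ 1 − 14/15 = 1/15 > 0, so some outcome avoids every A_i.

21·p = 14/15 ≈ 0.93333; existence CERTIFIED by the union bound.


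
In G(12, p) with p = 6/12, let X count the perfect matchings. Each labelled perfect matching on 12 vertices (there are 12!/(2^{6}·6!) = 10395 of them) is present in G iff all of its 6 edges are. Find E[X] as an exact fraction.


K_12 has 12!/(2^{6}·6!) = 10395 labelled perfect matchings.
For each such perfect matching H, let X_H = 1 if all 6 edges of H are present in G. Then P[X_H = 1] = p^{6} = (1/2)^{6} = 1/64.
Summing the indicators: E[X] = Σ_H E[X_H] = 10395 · p^{6} = 10395 · 1/64 = 10395/64.
Numerically: E[X] ≈ 162.422.

E[X] = 10395 · (1/2)^{6} = 10395/64 ≈ 162.422.


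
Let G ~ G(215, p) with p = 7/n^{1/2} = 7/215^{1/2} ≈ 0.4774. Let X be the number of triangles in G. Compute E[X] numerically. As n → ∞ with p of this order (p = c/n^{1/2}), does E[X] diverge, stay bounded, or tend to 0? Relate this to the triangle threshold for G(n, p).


Number of potential triangles: C(215, 3) = 1633355.
Each occurs with probability p³ ≈ (0.4774)³ ≈ 1.088019e-01.
By linearity: E[X] = C(215, 3)·p³ ≈ 1633355 · 1.088019e-01 ≈ 177712.1072.
Since α = 1/2 < 1, p = c/n^{1/2} ≫ 1/n is above the triangle threshold p ~ 1/n. Asymptotically E[X] ~ (c³/6)·n^{3(1−α)} = (7³/6)·n^{1.5} → ∞; triangles are abundant w.h.p.

E[X] ≈ 177712.1072; in regime p = Θ(1/n^{1/2}) E[X] diverges (above the triangle threshold p ~ 1/n).


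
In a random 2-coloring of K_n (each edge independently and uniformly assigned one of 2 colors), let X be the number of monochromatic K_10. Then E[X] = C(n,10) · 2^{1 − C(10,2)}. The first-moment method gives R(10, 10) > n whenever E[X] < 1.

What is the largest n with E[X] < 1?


We need C(n, 10) · 2^{1 − 45} < 1, i.e. C(n, 10) < 2^{45 − 1} = 17592186044416.
Check values of n near the boundary:
  n = 98: C(98, 10) = 14005614014756; 14005614014756 < 17592186044416? YES
  n = 99: C(99, 10) = 15579278510796; 15579278510796 < 17592186044416? YES
  n = 100: C(100, 10) = 17310309456440; 17310309456440 < 17592186044416? YES
  n = 101: C(101, 10) = 19212541264840; 19212541264840 < 17592186044416? NO
The largest n with C(n, 10) < 17592186044416 is n = 100 (where E[X] = 2163788682055/2199023255552 ≈ 0.984). Hence R(10, 10) > 100, i.e. R(10, 10) ≥ 101.

Largest n = 100; hence R(10, 10) > 100.


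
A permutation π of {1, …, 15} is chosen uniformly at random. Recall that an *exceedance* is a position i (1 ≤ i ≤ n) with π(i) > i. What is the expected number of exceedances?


Write X = Σ_{i=1}^{15} X_i, where X_i = 1_{π(i) > i}.
For each fixed i, π(i) is uniform over {1, …, 15} (marginal of a uniform permutation), so P[π(i) > i] = (n − i)/n. Summing: Σ_{i=1}^{15} (n − i)/n = (0 + 1 + … + 14)/15 = 15(15 − 1)/(2·15) = (15 − 1)/2.
Hence E[X] = Σ_{i=1}^{15} (15 − i)/15 = 7 ≈ 7.0000.

E[X] = 7 = 7.0000.


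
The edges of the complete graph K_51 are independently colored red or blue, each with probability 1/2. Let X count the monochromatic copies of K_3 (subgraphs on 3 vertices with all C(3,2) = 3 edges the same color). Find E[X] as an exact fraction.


Let X = Σ_S X_S over the C(51, 3) = 20825 subsets S of size 3, where X_S = 1 if the K_3 on S is monochromatic.
For a fixed S, the K_3 on S has C(3, 2) = 3 edges. P[all 3 edges red] = (1/2)^3, and likewise for blue, so P[monochromatic] = 2·(1/2)^3 = 2^{1 − 3} = 1/4.
Summing: E[X] = C(51, 3) · 2^{1 − 3} = 20825 · 1/4 = 20825/4.
Numerically: E[X] ≈ 5206.2500.

E[X] = C(51,3)·2^(1−C(3,2)) = 20825/4 ≈ 5206.2500.


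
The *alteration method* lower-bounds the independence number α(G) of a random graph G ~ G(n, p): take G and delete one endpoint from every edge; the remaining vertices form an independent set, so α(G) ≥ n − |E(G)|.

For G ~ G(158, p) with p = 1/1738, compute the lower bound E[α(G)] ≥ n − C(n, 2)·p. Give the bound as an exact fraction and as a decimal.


E[|E(G)|] = C(158, 2)·p = 12403 · (1/1738) = 157/22.
E[α(G)] ≥ n − E[|E(G)|] = 158 − 157/22 = 3319/22.
Numerically: ≈ 150.863636.
(This is only a lower bound; the true E[α(G)] may be larger.)

E[α(G)] ≥ 3319/22 ≈ 150.863636.


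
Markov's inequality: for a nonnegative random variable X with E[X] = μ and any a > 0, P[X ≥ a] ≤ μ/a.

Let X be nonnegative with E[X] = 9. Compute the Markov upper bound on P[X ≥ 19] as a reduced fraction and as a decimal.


μ = E[X] = 9, a = 19.
Markov: P[X ≥ 19] ≤ μ/a = (9)/19 = 9/19.
Numerically: ≈ 0.474.
(Since a = 19 > μ = 9.000, the bound 9/19 is < 1 and informative.)

P[X ≥ 19] ≤ 9/19 ≈ 0.474.


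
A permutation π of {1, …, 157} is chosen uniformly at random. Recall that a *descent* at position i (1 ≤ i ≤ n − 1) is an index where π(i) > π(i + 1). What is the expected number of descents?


Write X = Σ X_I over i = 1, …, 156, with X_I the indicator of one descent.
There are 156 indicators.
For each fixed i, the pair (π(i), π(i+1)) is a uniformly random ordered pair of distinct values from {1, …, 157}; by symmetry P[π(i) > π(i+1)] = 1/2.
By linearity: E[X] = 156 · (1/2) = (157 − 1) · (1/2) = 78 ≈ 78.000000.

E[X] = 78 = 78.000000.


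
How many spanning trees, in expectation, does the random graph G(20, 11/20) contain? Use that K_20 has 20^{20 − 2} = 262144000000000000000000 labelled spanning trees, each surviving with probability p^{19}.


K_20 has 20^{20 − 2} = 262144000000000000000000 labelled spanning trees.
For each such spanning tree H, let X_H = 1 if all 19 edges of H are present in G. Then P[X_H = 1] = p^{19} = (11/20)^{19} = 61159090448414546291/5242880000000000000000000.
Summing the indicators: E[X] = Σ_H E[X_H] = 262144000000000000000000 · p^{19} = 262144000000000000000000 · 61159090448414546291/5242880000000000000000000 = 61159090448414546291/20.
Numerically: E[X] ≈ 3.058e+18.

E[X] = 262144000000000000000000 · (11/20)^{19} = 61159090448414546291/20 ≈ 3.058e+18.


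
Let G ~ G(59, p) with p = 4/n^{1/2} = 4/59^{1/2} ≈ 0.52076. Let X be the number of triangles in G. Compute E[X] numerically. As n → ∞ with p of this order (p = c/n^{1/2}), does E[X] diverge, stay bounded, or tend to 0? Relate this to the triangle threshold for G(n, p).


Number of potential triangles: C(59, 3) = 32509.
Each occurs with probability p³ ≈ (0.52076)³ ≈ 1.4122187e-01.
By linearity: E[X] = C(59, 3)·p³ ≈ 32509 · 1.4122187e-01 ≈ 4590.98176.
Since α = 1/2 < 1, p = c/n^{1/2} ≫ 1/n is above the triangle threshold p ~ 1/n. Asymptotically E[X] ~ (c³/6)·n^{3(1−α)} = (4³/6)·n^{1.5} → ∞; triangles are abundant w.h.p.

E[X] ≈ 4590.98176; in regime p = Θ(1/n^{1/2}) E[X] diverges (above the triangle threshold p ~ 1/n).


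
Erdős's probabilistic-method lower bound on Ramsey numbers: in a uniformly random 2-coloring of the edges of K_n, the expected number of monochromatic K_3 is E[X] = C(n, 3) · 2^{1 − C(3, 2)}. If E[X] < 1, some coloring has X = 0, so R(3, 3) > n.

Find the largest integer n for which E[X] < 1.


We need C(n, 3) · 2^{1 − 3} < 1, i.e. C(n, 3) < 2^{3 − 1} = 4.
Check values of n near the boundary:
  n = 3: C(3, 3) = 1; 1 < 4? YES
  n = 4: C(4, 3) = 4; 4 < 4? NO
  n = 5: C(5, 3) = 10; 10 < 4? NO
The largest n with C(n, 3) < 4 is n = 3 (where E[X] = 1/4 ≈ 0.2500). Hence R(3, 3) > 3, i.e. R(3, 3) ≥ 4.

Largest n = 3; hence R(3, 3) > 3.


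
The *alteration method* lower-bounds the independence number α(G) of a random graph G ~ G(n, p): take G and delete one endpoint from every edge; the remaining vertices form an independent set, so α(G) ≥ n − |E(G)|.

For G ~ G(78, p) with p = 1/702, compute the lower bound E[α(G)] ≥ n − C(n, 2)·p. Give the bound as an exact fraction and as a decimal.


E[|E(G)|] = C(78, 2)·p = 3003 · (1/702) = 77/18.
E[α(G)] ≥ n − E[|E(G)|] = 78 − 77/18 = 1327/18.
Numerically: ≈ 73.722222.
(This is only a lower bound; the true E[α(G)] may be larger.)

E[α(G)] ≥ 1327/18 ≈ 73.722222.


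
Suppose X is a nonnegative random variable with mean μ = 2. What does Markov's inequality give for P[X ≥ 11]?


μ = E[X] = 2, a = 11.
Markov: P[X ≥ 11] ≤ μ/a = (2)/11 = 2/11.
Numerically: ≈ 0.18182.
(Since a = 11 > μ = 2.00000, the bound 2/11 is < 1 and informative.)

P[X ≥ 11] ≤ 2/11 ≈ 0.18182.


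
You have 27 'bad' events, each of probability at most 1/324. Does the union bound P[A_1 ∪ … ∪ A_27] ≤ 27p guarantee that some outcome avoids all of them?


Union bound: P[∪_{i=1}^{27} A_i] ≤ Σ_i P[A_i] ≤ 27·p = 27·(1/324) = 1/12.
Numerically: 1/12 ≈ 0.0833333.
Is 1/12 < 1? YES.
Since P[∪ A_i] ≤ 1/12 < 1, the complement has P[∩ A_i^c] ≥ 1 − 1/12 = 11/12 > 0, so some outcome avoids every A_i.

27·p = 1/12 ≈ 0.0833333; existence CERTIFIED by the union bound.


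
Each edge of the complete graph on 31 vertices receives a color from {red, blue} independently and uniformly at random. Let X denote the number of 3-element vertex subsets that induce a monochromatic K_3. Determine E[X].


Let X = Σ_S X_S over the C(31, 3) = 4495 subsets S of size 3, where X_S = 1 if the K_3 on S is monochromatic.
For a fixed S, the K_3 on S has C(3, 2) = 3 edges. P[all 3 edges red] = (1/2)^3, and likewise for blue, so P[monochromatic] = 2·(1/2)^3 = 2^{1 − 3} = 1/4.
By linearity of expectation: E[X] = C(31, 3) · 2^{1 − 3} = 4495 · 1/4 = 4495/4.
Numerically: E[X] ≈ 1123.750.

E[X] = C(31,3)·2^(1−C(3,2)) = 4495/4 ≈ 1123.750.


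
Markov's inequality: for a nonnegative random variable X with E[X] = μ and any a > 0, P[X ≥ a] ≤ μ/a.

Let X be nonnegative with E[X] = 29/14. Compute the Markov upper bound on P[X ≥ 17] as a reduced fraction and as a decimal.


μ = E[X] = 29/14, a = 17.
Markov: P[X ≥ 17] ≤ μ/a = (29/14)/17 = 29/238.
Numerically: ≈ 0.122.
(Since a = 17 > μ = 2.071, the bound 29/238 is < 1 and informative.)

P[X ≥ 17] ≤ 29/238 ≈ 0.122.


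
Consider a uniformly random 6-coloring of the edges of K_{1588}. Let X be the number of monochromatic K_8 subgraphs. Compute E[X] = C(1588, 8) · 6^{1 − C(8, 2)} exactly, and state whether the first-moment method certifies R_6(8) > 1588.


E[X] = C(1588, 8) · 6^{1 − 28} = 985402800396653769702 · 6^{−27} = 985402800396653769702/1023490369077469249536.
As a reduced fraction: E[X] = 54744600022036320539/56860576059859402752 ≈ 0.963.
Is E[X] < 1? YES.
Since E[X] < 1, there exists a 6-coloring of K_{1588} with no monochromatic K_8; hence R_6(8) > 1588.

E[X] = 54744600022036320539/56860576059859402752 ≈ 0.963; E[X] < 1, so R_6(8) > 1588.


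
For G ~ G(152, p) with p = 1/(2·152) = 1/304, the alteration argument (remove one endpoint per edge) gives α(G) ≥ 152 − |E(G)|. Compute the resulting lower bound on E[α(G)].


E[|E(G)|] = C(152, 2)·p = 11476 · (1/304) = 151/4.
E[α(G)] ≥ n − E[|E(G)|] = 152 − 151/4 = 457/4.
Numerically: ≈ 114.250.
(This is only a lower bound; the true E[α(G)] may be larger.)

E[α(G)] ≥ 457/4 ≈ 114.250.


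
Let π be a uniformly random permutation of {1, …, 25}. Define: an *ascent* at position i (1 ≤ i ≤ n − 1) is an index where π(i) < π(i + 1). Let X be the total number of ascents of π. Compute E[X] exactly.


Write X = Σ X_I over i = 1, …, 24, with X_I the indicator of one ascent.
There are 24 indicators.
For each fixed i, the pair (π(i), π(i+1)) is a uniformly random ordered pair of distinct values from {1, …, 25}; by symmetry P[π(i) < π(i+1)] = 1/2.
By linearity: E[X] = 24 · (1/2) = (25 − 1) · (1/2) = 12 ≈ 12.000.

E[X] = 12 = 12.000.


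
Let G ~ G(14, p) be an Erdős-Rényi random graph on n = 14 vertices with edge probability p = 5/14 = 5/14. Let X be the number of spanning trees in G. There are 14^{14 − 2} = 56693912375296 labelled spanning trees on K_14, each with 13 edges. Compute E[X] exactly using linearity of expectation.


K_14 has 14^{14 − 2} = 56693912375296 labelled spanning trees.
For each such spanning tree H, let X_H = 1 if all 13 edges of H are present in G. Then P[X_H = 1] = p^{13} = (5/14)^{13} = 1220703125/793714773254144.
Summing the indicators: E[X] = Σ_H E[X_H] = 56693912375296 · p^{13} = 56693912375296 · 1220703125/793714773254144 = 1220703125/14.
Numerically: E[X] ≈ 8.7193e+07.

E[X] = 56693912375296 · (5/14)^{13} = 1220703125/14 ≈ 8.7193e+07.


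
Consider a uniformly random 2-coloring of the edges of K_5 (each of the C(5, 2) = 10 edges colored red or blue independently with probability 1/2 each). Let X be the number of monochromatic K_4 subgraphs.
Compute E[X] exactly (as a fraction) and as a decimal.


Let X = Σ_S X_S over the C(5, 4) = 5 subsets S of size 4, where X_S = 1 if the K_4 on S is monochromatic.
For a fixed S, the K_4 on S has C(4, 2) = 6 edges. P[all 6 edges red] = (1/2)^6, and likewise for blue, so P[monochromatic] = 2·(1/2)^6 = 2^{1 − 6} = 1/32.
Summing: E[X] = C(5, 4) · 2^{1 − 6} = 5 · 1/32 = 5/32.
Numerically: E[X] ≈ 0.1562.

E[X] = C(5,4)·2^(1−C(4,2)) = 5/32 ≈ 0.1562.


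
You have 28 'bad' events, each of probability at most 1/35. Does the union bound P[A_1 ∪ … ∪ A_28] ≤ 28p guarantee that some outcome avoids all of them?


Union bound: P[∪_{i=1}^{28} A_i] ≤ Σ_i P[A_i] ≤ 28·p = 28·(1/35) = 4/5.
Numerically: 4/5 ≈ 0.800.
Is 4/5 < 1? YES.
Since P[∪ A_i] ≤ 4/5 < 1, the complement has P[∩ A_i^c] ≥ 1 − 4/5 = 1/5 > 0, so some outcome avoids every A_i.

28·p = 4/5 ≈ 0.800; existence CERTIFIED by the union bound.


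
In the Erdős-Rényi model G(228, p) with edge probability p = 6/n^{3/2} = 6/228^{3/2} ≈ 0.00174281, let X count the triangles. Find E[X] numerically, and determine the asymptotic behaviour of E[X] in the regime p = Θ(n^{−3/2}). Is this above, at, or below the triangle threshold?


Number of potential triangles: C(228, 3) = 1949476.
Each occurs with probability p³ ≈ (0.00174281)³ ≈ 5.29354903e-09.
By linearity: E[X] = C(228, 3)·p³ ≈ 1949476 · 5.29354903e-09 ≈ 0.010320.
Since α = 3/2 > 1, p = c/n^{3/2} = o(1/n) is below the triangle threshold p ~ 1/n. Asymptotically E[X] ~ (c³/6)·n^{3(1−α)} = (6³/6)·n^{-1.5} → 0, so by Markov's inequality G has no triangles w.h.p.

E[X] ≈ 0.010320; in regime p = Θ(1/n^{3/2}) E[X] tends to 0 (below the triangle threshold p ~ 1/n).


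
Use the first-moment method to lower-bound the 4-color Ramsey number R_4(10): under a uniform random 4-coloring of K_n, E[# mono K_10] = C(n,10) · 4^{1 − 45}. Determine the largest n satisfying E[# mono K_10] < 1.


We need C(n, 10) · 4^{1 − 45} < 1, i.e. C(n, 10) < 4^{45 − 1} = 309485009821345068724781056.
Check values of n near the boundary:
  n = 2017: C(2017, 10) = 300324964434452596180990448; 300324964434452596180990448 < 309485009821345068724781056? YES
  n = 2018: C(2018, 10) = 301820606687612220663963508; 301820606687612220663963508 < 309485009821345068724781056? YES
  n = 2019: C(2019, 10) = 303322949179835278009229628; 303322949179835278009229628 < 309485009821345068724781056? YES
  n = 2020: C(2020, 10) = 304832018578739931133653656; 304832018578739931133653656 < 309485009821345068724781056? YES
  n = 2021: C(2021, 10) = 306347841644770462864800616; 306347841644770462864800616 < 309485009821345068724781056? YES
  n = 2022: C(2022, 10) = 307870445231474093395937796; 307870445231474093395937796 < 309485009821345068724781056? YES
  n = 2023: C(2023, 10) = 309399856285778485315440716; 309399856285778485315440716 < 309485009821345068724781056? YES
  n = 2024: C(2024, 10) = 310936101848269937576192656; 310936101848269937576192656 < 309485009821345068724781056? NO
  n = 2025: C(2025, 10) = 312479209053472269772600560; 312479209053472269772600560 < 309485009821345068724781056? NO
  n = 2026: C(2026, 10) = 314029205130126398094885285; 314029205130126398094885285 < 309485009821345068724781056? NO
The largest n with C(n, 10) < 309485009821345068724781056 is n = 2023 (where E[X] = 77349964071444621328860179/77371252455336267181195264 ≈ 1.000). Hence R_4(10) > 2023, i.e. R_4(10) ≥ 2024.

Largest n = 2023; hence R_4(10) > 2023.


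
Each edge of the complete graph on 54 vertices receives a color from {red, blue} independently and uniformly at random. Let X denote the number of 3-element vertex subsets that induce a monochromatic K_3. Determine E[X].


Let X = Σ_S X_S over the C(54, 3) = 24804 subsets S of size 3, where X_S = 1 if the K_3 on S is monochromatic.
For a fixed S, the K_3 on S has C(3, 2) = 3 edges. P[all 3 edges red] = (1/2)^3, and likewise for blue, so P[monochromatic] = 2·(1/2)^3 = 2^{1 − 3} = 1/4.
By linearity: E[X] = C(54, 3) · 2^{1 − 3} = 24804 · 1/4 = 6201.
Numerically: E[X] ≈ 6201.00000.

E[X] = C(54,3)·2^(1−C(3,2)) = 6201 ≈ 6201.00000.


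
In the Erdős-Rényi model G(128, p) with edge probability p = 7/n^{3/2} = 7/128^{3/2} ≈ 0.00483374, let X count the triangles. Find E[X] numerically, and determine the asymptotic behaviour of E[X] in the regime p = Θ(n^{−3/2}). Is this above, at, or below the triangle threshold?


Number of potential triangles: C(128, 3) = 341376.
Each occurs with probability p³ ≈ (0.00483374)³ ≈ 1.12940383e-07.
By linearity: E[X] = C(128, 3)·p³ ≈ 341376 · 1.12940383e-07 ≈ 0.038555.
Since α = 3/2 > 1, p = c/n^{3/2} = o(1/n) is below the triangle threshold p ~ 1/n. Asymptotically E[X] ~ (c³/6)·n^{3(1−α)} = (7³/6)·n^{-1.5} → 0, so by Markov's inequality G has no triangles w.h.p.

E[X] ≈ 0.038555; in regime p = Θ(1/n^{3/2}) E[X] tends to 0 (below the triangle threshold p ~ 1/n).


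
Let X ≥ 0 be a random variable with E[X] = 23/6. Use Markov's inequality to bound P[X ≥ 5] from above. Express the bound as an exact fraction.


μ = E[X] = 23/6, a = 5.
Markov: P[X ≥ 5] ≤ μ/a = (23/6)/5 = 23/30.
Numerically: ≈ 0.766667.
(Since a = 5 > μ = 3.833333, the bound 23/30 is < 1 and informative.)

P[X ≥ 5] ≤ 23/30 ≈ 0.766667.


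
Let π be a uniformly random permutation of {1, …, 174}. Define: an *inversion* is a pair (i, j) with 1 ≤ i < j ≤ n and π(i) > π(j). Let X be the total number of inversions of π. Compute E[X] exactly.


Write X = Σ X_I over the C(174, 2) = 15051 pairs i < j, with X_I the indicator of one inversion.
There are 15051 indicators.
For each fixed pair i < j, the values π(i) and π(j) are two distinct elements of {1, …, 174} in uniformly random order; by symmetry P[π(i) > π(j)] = 1/2.
By linearity: E[X] = 15051 · (1/2) = C(174, 2) · (1/2) = 15051/2 = 15051/2 ≈ 7525.500000.

E[X] = 15051/2 = 7525.500000.


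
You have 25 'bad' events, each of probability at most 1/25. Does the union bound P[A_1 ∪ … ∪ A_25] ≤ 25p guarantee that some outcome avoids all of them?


Union bound: P[∪_{i=1}^{25} A_i] ≤ Σ_i P[A_i] ≤ 25·p = 25·(1/25) = 1.
Numerically: 1 ≈ 1.0000000.
Is 1 < 1? NO.
Since the bound 1 is ≥ 1, the union bound is uninformative here; it does NOT by itself certify existence.

25·p = 1 ≈ 1.0000000; existence NOT certified by the union bound.


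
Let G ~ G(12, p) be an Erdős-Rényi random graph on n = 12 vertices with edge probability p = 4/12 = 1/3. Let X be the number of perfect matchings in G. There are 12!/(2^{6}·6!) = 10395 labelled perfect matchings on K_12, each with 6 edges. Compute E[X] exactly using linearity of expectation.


K_12 has 12!/(2^{6}·6!) = 10395 labelled perfect matchings.
For each such perfect matching H, let X_H = 1 if all 6 edges of H are present in G. Then P[X_H = 1] = p^{6} = (1/3)^{6} = 1/729.
By linearity: E[X] = Σ_H E[X_H] = 10395 · p^{6} = 10395 · 1/729 = 385/27.
Numerically: E[X] ≈ 14.3.

E[X] = 10395 · (1/3)^{6} = 385/27 ≈ 14.3.


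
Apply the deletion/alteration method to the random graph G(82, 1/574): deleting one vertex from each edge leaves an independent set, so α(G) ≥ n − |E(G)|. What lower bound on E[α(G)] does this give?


E[|E(G)|] = C(82, 2)·p = 3321 · (1/574) = 81/14.
E[α(G)] ≥ n − E[|E(G)|] = 82 − 81/14 = 1067/14.
Numerically: ≈ 76.214.
(This is only a lower bound; the true E[α(G)] may be larger.)

E[α(G)] ≥ 1067/14 ≈ 76.214.


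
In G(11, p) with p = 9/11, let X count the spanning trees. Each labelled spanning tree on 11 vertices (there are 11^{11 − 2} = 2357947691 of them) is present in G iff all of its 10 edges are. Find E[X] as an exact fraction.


K_11 has 11^{11 − 2} = 2357947691 labelled spanning trees.
For each such spanning tree H, let X_H = 1 if all 10 edges of H are present in G. Then P[X_H = 1] = p^{10} = (9/11)^{10} = 3486784401/25937424601.
Summing the indicators: E[X] = Σ_H E[X_H] = 2357947691 · p^{10} = 2357947691 · 3486784401/25937424601 = 3486784401/11.
Numerically: E[X] ≈ 3.17e+08.

E[X] = 2357947691 · (9/11)^{10} = 3486784401/11 ≈ 3.17e+08.


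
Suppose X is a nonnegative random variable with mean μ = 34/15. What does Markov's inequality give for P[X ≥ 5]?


μ = E[X] = 34/15, a = 5.
Markov: P[X ≥ 5] ≤ μ/a = (34/15)/5 = 34/75.
Numerically: ≈ 0.4533.
(Since a = 5 > μ = 2.2667, the bound 34/75 is < 1 and informative.)

P[X ≥ 5] ≤ 34/75 ≈ 0.4533.


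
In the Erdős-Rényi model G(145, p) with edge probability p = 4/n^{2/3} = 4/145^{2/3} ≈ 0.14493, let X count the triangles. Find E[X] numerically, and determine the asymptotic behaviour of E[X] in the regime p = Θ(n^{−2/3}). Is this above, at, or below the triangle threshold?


Number of potential triangles: C(145, 3) = 497640.
Each occurs with probability p³ ≈ (0.14493)³ ≈ 3.0439952e-03.
By linearity: E[X] = C(145, 3)·p³ ≈ 497640 · 3.0439952e-03 ≈ 1514.81379.
Since α = 2/3 < 1, p = c/n^{2/3} ≫ 1/n is above the triangle threshold p ~ 1/n. Asymptotically E[X] ~ (c³/6)·n^{3(1−α)} = (4³/6)·n^{1} → ∞; triangles are abundant w.h.p.

E[X] ≈ 1514.81379; in regime p = Θ(1/n^{2/3}) E[X] diverges (above the triangle threshold p ~ 1/n).


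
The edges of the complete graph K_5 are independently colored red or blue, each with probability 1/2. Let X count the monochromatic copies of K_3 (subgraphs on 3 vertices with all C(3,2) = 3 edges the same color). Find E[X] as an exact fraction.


Let X = Σ_S X_S over the C(5, 3) = 10 subsets S of size 3, where X_S = 1 if the K_3 on S is monochromatic.
For a fixed S, the K_3 on S has C(3, 2) = 3 edges. P[all 3 edges red] = (1/2)^3, and likewise for blue, so P[monochromatic] = 2·(1/2)^3 = 2^{1 − 3} = 1/4.
By linearity of expectation: E[X] = C(5, 3) · 2^{1 − 3} = 10 · 1/4 = 5/2.
Numerically: E[X] ≈ 2.5000.

E[X] = C(5,3)·2^(1−C(3,2)) = 5/2 ≈ 2.5000.


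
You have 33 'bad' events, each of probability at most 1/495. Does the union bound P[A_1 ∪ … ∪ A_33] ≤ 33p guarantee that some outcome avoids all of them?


Union bound: P[∪_{i=1}^{33} A_i] ≤ Σ_i P[A_i] ≤ 33·p = 33·(1/495) = 1/15.
Numerically: 1/15 ≈ 0.066667.
Is 1/15 < 1? YES.
Since P[∪ A_i] ≤ 1/15 < 1, the complement has P[∩ A_i^c] ≥ 1 − 1/15 = 14/15 > 0, so some outcome avoids every A_i.

33·p = 1/15 ≈ 0.066667; existence CERTIFIED by the union bound.


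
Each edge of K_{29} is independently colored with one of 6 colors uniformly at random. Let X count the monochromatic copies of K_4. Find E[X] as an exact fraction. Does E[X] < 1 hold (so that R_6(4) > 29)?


E[X] = C(29, 4) · 6^{1 − 6} = 23751 · 6^{−5} = 23751/7776.
As a reduced fraction: E[X] = 2639/864 ≈ 3.0544.
Is E[X] < 1? NO.
Since E[X] ≥ 1, the first-moment bound is inconclusive at n = 29; it does NOT by itself certify R_6(4) > 29.

E[X] = 2639/864 ≈ 3.0544; E[X] ≥ 1; first-moment method inconclusive here.
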